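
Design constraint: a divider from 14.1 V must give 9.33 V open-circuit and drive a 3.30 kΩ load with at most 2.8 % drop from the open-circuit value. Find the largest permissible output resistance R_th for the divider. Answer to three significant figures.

R_th ≤ 95.1 Ω

Loading drop = R_th/(R_th + R_L) ≤ 0.0280, so R_th ≤ R_L · ε/(1−ε) = 3.30 kΩ × 0.0280/0.9720 = 95.1 Ω.
(Any R1, R2 with R2/(R1+R2) = 0.662 and R1‖R2 ≤ 95.1 Ω will meet the spec.)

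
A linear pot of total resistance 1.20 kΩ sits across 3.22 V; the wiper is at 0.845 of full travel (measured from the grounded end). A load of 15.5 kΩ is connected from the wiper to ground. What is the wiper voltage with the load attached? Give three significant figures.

The wiper splits the pot into (1−α)R = 186.0 Ω above and αR = 1014 Ω below.
Lower section ‖ load = 951.7 Ω.
V_wiper = 3.22 × 951.7/(186.0 + 951.7) = 2.69 V.

V ≈ 2.69 V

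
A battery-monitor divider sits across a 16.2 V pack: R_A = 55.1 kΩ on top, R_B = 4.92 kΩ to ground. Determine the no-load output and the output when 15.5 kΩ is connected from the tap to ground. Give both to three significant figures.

Unloaded: 1.33 V; loaded: 1.03 V

Open-circuit: V = 16.2 × 4.92/(55.1 + 4.92) = 1.33 V.
With the load, R_B becomes R_B‖R_L = 3.735 kΩ, so V = 16.2 × 3.735/58.83 = 1.03 V.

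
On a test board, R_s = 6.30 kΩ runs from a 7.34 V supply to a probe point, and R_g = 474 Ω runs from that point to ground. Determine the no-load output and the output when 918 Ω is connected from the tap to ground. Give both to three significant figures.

Open-circuit: V = 7.34 × 474/(6300 + 474) = 0.514 V.
With the load, R_g becomes R_g‖R_L = 312.6 Ω, so V = 7.34 × 312.6/6613 = 0.347 V.

Unloaded: 0.514 V; loaded: 0.347 V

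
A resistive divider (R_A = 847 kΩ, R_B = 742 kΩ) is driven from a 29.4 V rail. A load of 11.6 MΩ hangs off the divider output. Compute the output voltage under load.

The load sits in parallel with R_B: R_B‖R_L = (742 × 11600) / (742 + 11600) = 697.4 kΩ.
V_out = 29.4 × 697.4 / (847 + 697.4) = 29.4 × 697.4/1544 = 13.3 V.

V_out ≈ 13.3 V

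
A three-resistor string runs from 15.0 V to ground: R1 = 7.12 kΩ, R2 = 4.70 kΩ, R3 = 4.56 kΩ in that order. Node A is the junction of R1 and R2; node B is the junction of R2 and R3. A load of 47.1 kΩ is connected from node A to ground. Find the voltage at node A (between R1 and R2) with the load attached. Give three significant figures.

Below node A the series string R2+R3 = 9.260 kΩ sits in parallel with the 47.1 kΩ load: 7.739 kΩ.
V_A = 15.0 × 7.739/(7.12 + 7.739) = 7.81 V.

V ≈ 7.81 V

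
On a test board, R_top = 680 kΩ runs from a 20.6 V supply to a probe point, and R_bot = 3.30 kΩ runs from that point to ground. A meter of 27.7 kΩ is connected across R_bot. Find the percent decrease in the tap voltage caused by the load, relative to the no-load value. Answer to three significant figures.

The divider's output (Thévenin) resistance is R_top‖R_bot = 3.284 kΩ.
Fractional drop under load = R_th/(R_th + R_L) = 3.284 / (3.284 + 27.7) = 0.1060.
So the output falls by 10.6 %.

10.6 %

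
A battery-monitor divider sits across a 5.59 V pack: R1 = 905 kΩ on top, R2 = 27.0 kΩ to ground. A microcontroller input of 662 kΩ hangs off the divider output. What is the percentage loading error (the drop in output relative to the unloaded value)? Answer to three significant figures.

The divider's output (Thévenin) resistance is R1‖R2 = 26.22 kΩ.
Fractional drop under load = R_th/(R_th + R_L) = 26.22 / (26.22 + 662) = 0.03810.
So the output falls by 3.81 %.

3.81 %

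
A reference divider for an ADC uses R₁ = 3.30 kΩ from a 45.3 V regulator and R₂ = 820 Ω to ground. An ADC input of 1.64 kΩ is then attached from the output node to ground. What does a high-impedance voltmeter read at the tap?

V_out ≈ 6.44 V

The load sits in parallel with R₂: R₂‖R_L = (820 × 1640) / (820 + 1640) = 546.7 Ω.
V_out = 45.3 × 546.7 / (3300 + 546.7) = 45.3 × 546.7/3847 = 6.44 V.
(Unloaded it would have been 9.02 V.)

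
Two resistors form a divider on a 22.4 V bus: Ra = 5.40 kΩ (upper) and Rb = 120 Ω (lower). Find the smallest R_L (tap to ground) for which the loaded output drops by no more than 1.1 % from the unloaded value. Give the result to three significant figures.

Output resistance R_th = Ra‖Rb = (5400 × 120)/5520 = 117.4 Ω.
The fractional drop is R_th/(R_th + R_L); requiring this ≤ 0.0110 gives R_L ≥ R_th(1/0.0110 − 1) = 117.4 × 89.91 = 10.6 kΩ.

R_L(min) ≈ 10.6 kΩ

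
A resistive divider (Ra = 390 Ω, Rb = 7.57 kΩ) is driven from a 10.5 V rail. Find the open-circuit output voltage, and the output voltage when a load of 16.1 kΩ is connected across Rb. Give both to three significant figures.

Unloaded: 9.99 V; loaded: 9.76 V

Open-circuit: V = 10.5 × 7570/(390 + 7570) = 9.99 V.
With the load, Rb becomes Rb‖R_L = 5149 Ω, so V = 10.5 × 5149/5539 = 9.76 V.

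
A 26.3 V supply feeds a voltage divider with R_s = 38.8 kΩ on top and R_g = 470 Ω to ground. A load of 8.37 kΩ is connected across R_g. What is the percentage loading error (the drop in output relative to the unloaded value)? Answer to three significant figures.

5.26 %

The divider's output (Thévenin) resistance is R_s‖R_g = 464.4 Ω.
Fractional drop under load = R_th/(R_th + R_L) = 464.4 / (464.4 + 8370) = 0.05256.
So the output falls by 5.26 %.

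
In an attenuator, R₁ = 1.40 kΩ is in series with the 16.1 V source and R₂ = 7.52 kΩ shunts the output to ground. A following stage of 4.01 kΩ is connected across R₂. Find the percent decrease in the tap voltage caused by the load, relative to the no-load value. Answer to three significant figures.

22.7 %

Unloaded V = 16.1 × 7.52/8.920 = 13.57 V.
Loaded: R₂‖R_L = 2.615 kΩ, giving V = 16.1 × 2.615/4.015 = 10.49 V.
Drop = (13.57 − 10.49) / 13.57 = 22.7 %.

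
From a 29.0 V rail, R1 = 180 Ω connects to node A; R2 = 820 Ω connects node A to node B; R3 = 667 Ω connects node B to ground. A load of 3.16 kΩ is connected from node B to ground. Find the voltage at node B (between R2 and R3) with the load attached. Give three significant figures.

At node B, R3 is in parallel with the load: R3‖R_L = 550.7 Ω.
Below node A the resistance is R2 + (R3‖R_L) = 1371 Ω, so V_A = 29.0 × 1371/1551 = 25.63 V.
Then V_B = V_A × (R3‖R_L)/(R2 + R3‖R_L) = 25.63 × 550.7/1371 = 10.3 V.

V ≈ 10.3 V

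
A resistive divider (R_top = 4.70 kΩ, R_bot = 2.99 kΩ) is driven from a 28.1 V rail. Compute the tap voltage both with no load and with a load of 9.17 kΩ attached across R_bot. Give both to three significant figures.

Open-circuit: V = 28.1 × 2.99/(4.70 + 2.99) = 10.9 V.
With the load, R_bot becomes R_bot‖R_L = 2.255 kΩ, so V = 28.1 × 2.255/6.955 = 9.11 V.

Unloaded: 10.9 V; loaded: 9.11 V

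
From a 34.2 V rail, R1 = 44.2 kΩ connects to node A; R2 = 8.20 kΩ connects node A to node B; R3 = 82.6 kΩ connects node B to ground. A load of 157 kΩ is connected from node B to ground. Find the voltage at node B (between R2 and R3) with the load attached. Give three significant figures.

At node B, R3 is in parallel with the load: R3‖R_L = 54.12 kΩ.
Below node A the resistance is R2 + (R3‖R_L) = 62.32 kΩ, so V_A = 34.2 × 62.32/106.5 = 20.01 V.
Then V_B = V_A × (R3‖R_L)/(R2 + R3‖R_L) = 20.01 × 54.12/62.32 = 17.4 V.

V ≈ 17.4 V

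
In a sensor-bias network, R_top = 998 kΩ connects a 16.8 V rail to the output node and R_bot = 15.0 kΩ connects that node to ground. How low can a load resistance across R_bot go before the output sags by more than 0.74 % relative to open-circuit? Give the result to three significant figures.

R_L(min) ≈ 1.98 MΩ

Output resistance R_th = R_top‖R_bot = (998 × 15.0)/1013 = 14.78 kΩ.
The fractional drop is R_th/(R_th + R_L); requiring this ≤ 0.00740 gives R_L ≥ R_th(1/0.00740 − 1) = 14.78 × 134.1 = 1.98 MΩ.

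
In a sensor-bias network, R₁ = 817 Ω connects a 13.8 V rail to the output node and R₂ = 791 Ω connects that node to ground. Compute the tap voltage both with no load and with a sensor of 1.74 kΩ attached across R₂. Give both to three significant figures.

Open-circuit: V = 13.8 × 791/(817 + 791) = 6.79 V.
With the load, R₂ becomes R₂‖R_L = 543.8 Ω, so V = 13.8 × 543.8/1361 = 5.51 V.

Unloaded: 6.79 V; loaded: 5.51 V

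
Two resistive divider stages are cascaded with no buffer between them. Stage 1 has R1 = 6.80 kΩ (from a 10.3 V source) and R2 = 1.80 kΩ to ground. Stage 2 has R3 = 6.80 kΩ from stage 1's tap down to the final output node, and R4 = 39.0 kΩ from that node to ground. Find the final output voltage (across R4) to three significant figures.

Stage 2 presents R3+R4 = 45.80 kΩ as a load on stage 1's tap.
Stage 1's lower leg becomes R2‖(R3+R4) = 1.732 kΩ, so V_mid = 10.3 × 1.732/8.532 = 2.091 V.
Stage 2 is itself unloaded: V_out = V_mid × R4/(R3+R4) = 2.091 × 39.0/45.80 = 1.78 V.

V_out ≈ 1.78 V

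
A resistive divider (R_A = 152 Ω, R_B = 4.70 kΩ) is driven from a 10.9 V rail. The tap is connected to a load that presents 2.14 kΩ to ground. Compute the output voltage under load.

V_out ≈ 9.88 V

The load sits in parallel with R_B: R_B‖R_L = (4700 × 2140) / (4700 + 2140) = 1470 Ω.
V_out = 10.9 × 1470 / (152 + 1470) = 10.9 × 1470/1622 = 9.88 V.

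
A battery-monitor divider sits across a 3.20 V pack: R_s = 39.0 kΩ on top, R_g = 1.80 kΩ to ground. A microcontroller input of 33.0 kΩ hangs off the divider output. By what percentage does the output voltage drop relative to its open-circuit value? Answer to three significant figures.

4.96 %

The divider's output (Thévenin) resistance is R_s‖R_g = 1.721 kΩ.
Fractional drop under load = R_th/(R_th + R_L) = 1.721 / (1.721 + 33.0) = 0.04956.
So the output falls by 4.96 %.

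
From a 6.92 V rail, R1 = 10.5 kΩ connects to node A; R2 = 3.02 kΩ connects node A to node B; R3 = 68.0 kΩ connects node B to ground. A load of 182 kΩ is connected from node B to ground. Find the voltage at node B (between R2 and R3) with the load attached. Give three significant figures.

At node B, R3 is in parallel with the load: R3‖R_L = 49.50 kΩ.
Below node A the resistance is R2 + (R3‖R_L) = 52.52 kΩ, so V_A = 6.92 × 52.52/63.02 = 5.767 V.
Then V_B = V_A × (R3‖R_L)/(R2 + R3‖R_L) = 5.767 × 49.50/52.52 = 5.44 V.

V ≈ 5.44 V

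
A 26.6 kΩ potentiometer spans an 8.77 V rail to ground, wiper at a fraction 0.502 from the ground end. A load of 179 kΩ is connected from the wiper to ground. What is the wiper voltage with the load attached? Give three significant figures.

V ≈ 4.24 V

The wiper splits the pot into (1−α)R = 13.25 kΩ above and αR = 13.35 kΩ below.
Lower section ‖ load = 12.43 kΩ.
V_wiper = 8.77 × 12.43/(13.25 + 12.43) = 4.24 V.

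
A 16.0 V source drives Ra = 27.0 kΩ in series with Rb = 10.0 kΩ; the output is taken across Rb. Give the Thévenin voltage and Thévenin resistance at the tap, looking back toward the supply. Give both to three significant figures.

V_th = 4.32 V, R_th = 7.30 kΩ

V_th is the open-circuit tap voltage: 16.0 × 10.0/(27.0 + 10.0) = 4.32 V.
With the supply zeroed, Ra and Rb appear in parallel from the tap: R_th = Ra‖Rb = (27.0 × 10.0)/37.00 = 7.30 kΩ.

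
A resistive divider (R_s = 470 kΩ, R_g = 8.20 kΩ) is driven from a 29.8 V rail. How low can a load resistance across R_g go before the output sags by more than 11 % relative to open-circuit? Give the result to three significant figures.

Output resistance R_th = R_s‖R_g = (470 × 8.20)/478.2 = 8.059 kΩ.
The fractional drop is R_th/(R_th + R_L); requiring this ≤ 0.110 gives R_L ≥ R_th(1/0.110 − 1) = 8.059 × 8.091 = 65.2 kΩ.

R_L(min) ≈ 65.2 kΩ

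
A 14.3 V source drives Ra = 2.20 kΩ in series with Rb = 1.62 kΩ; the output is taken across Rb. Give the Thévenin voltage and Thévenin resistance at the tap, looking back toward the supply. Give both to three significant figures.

V_th = 6.06 V, R_th = 933 Ω

V_th is the open-circuit tap voltage: 14.3 × 1.62/(2.20 + 1.62) = 6.06 V.
With the supply zeroed, Ra and Rb appear in parallel from the tap: R_th = Ra‖Rb = (2.20 × 1.62)/3.820 = 933 Ω.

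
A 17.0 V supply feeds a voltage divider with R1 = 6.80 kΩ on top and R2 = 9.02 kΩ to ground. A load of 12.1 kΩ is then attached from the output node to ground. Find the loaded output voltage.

The load sits in parallel with R2: R2‖R_L = (9.02 × 12.1) / (9.02 + 12.1) = 5.168 kΩ.
V_out = 17.0 × 5.168 / (6.80 + 5.168) = 17.0 × 5.168/11.97 = 7.34 V.

V_out ≈ 7.34 V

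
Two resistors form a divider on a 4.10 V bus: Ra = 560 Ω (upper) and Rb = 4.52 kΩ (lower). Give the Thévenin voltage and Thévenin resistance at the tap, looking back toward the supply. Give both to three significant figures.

V_th = 3.65 V, R_th = 498 Ω

V_th is the open-circuit tap voltage: 4.10 × 4520/(560 + 4520) = 3.65 V.
With the supply zeroed, Ra and Rb appear in parallel from the tap: R_th = Ra‖Rb = (560 × 4520)/5080 = 498 Ω.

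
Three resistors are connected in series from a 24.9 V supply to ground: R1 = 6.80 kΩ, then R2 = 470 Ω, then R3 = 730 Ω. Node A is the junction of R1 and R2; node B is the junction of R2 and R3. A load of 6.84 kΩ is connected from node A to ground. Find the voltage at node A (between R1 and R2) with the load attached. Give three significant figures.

V ≈ 3.25 V

Below node A the series string R2+R3 = 1200 Ω sits in parallel with the 6840 Ω load: 1021 Ω.
V_A = 24.9 × 1021/(6800 + 1021) = 3.25 V.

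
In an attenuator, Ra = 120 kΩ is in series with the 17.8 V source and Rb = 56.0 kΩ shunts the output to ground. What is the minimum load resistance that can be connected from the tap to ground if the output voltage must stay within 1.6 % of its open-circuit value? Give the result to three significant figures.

R_L(min) ≈ 2.35 MΩ

Output resistance R_th = Ra‖Rb = (120 × 56.0)/176.0 = 38.18 kΩ.
The fractional drop is R_th/(R_th + R_L); requiring this ≤ 0.0160 gives R_L ≥ R_th(1/0.0160 − 1) = 38.18 × 61.50 = 2.35 MΩ.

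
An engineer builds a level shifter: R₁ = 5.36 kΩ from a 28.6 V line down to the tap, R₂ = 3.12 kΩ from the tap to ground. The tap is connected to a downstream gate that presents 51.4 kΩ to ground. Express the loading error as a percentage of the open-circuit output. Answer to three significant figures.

3.69 %

The divider's output (Thévenin) resistance is R₁‖R₂ = 1.972 kΩ.
Fractional drop under load = R_th/(R_th + R_L) = 1.972 / (1.972 + 51.4) = 0.03695.
So the output falls by 3.69 %.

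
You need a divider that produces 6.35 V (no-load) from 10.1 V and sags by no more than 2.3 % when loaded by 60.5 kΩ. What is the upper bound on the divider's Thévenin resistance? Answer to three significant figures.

R_th ≤ 1.42 kΩ

Loading drop = R_th/(R_th + R_L) ≤ 0.0230, so R_th ≤ R_L · ε/(1−ε) = 60.5 kΩ × 0.0230/0.9770 = 1.42 kΩ.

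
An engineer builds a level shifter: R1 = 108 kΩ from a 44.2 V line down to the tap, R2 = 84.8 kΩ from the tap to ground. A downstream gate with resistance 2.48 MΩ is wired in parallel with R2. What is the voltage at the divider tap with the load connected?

V_out ≈ 19.1 V

The load sits in parallel with R2: R2‖R_L = (84.8 × 2480) / (84.8 + 2480) = 82.00 kΩ.
V_out = 44.2 × 82.00 / (108 + 82.00) = 44.2 × 82.00/190.0 = 19.1 V.
(Unloaded it would have been 19.4 V.)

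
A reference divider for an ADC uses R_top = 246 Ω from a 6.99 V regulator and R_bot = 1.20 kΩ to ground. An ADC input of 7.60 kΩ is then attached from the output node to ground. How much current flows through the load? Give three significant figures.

I_L ≈ 0.743 mA

R_bot‖R_L = 1036 Ω; V_out = 6.99 × 1036/1282 = 5.649 V.
I_L = V_out / R_L = 5.649 / 7.60 kΩ = 0.743 mA.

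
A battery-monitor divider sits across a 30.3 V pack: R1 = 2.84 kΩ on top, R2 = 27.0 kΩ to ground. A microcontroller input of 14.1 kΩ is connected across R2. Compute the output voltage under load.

The load sits in parallel with R2: R2‖R_L = (27.0 × 14.1) / (27.0 + 14.1) = 9.263 kΩ.
V_out = 30.3 × 9.263 / (2.84 + 9.263) = 30.3 × 9.263/12.10 = 23.2 V.

V_out ≈ 23.2 V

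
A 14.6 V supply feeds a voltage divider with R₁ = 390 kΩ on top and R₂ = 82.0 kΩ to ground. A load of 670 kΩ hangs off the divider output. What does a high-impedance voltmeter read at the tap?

The load sits in parallel with R₂: R₂‖R_L = (82.0 × 670) / (82.0 + 670) = 73.06 kΩ.
V_out = 14.6 × 73.06 / (390 + 73.06) = 14.6 × 73.06/463.1 = 2.30 V.

V_out ≈ 2.30 V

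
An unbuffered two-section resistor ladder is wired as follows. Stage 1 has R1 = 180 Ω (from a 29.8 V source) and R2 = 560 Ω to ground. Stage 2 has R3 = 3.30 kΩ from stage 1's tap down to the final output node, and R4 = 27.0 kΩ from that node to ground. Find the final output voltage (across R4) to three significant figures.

V_out ≈ 20.0 V

Stage 2 presents R3+R4 = 30300 Ω as a load on stage 1's tap.
Stage 1's lower leg becomes R2‖(R3+R4) = 549.8 Ω, so V_mid = 29.8 × 549.8/729.8 = 22.45 V.
Stage 2 is itself unloaded: V_out = V_mid × R4/(R3+R4) = 22.45 × 27000/30300 = 20.0 V.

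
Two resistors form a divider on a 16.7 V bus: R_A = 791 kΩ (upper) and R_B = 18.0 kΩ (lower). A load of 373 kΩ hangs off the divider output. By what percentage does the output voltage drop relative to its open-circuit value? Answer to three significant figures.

4.51 %

The divider's output (Thévenin) resistance is R_A‖R_B = 17.60 kΩ.
Fractional drop under load = R_th/(R_th + R_L) = 17.60 / (17.60 + 373) = 0.04506.
So the output falls by 4.51 %.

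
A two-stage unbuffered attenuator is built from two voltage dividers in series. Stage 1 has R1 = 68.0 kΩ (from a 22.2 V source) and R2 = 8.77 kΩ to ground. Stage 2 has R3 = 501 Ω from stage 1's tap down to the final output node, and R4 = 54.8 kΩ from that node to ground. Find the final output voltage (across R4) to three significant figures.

V_out ≈ 2.20 V

Stage 2 presents R3+R4 = 55300 Ω as a load on stage 1's tap.
Stage 1's lower leg becomes R2‖(R3+R4) = 7570 Ω, so V_mid = 22.2 × 7570/75570 = 2.224 V.
Stage 2 is itself unloaded: V_out = V_mid × R4/(R3+R4) = 2.224 × 54800/55300 = 2.20 V.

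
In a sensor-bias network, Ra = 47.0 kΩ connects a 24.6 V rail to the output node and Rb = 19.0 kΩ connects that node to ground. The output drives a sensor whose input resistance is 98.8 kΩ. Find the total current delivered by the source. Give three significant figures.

I ≈ 0.391 mA

Rb‖R_L = 15.94 kΩ, so the source sees Ra + Rb‖R_L = 62.94 kΩ.
I = 24.6 V / 62.94 kΩ = 0.391 mA.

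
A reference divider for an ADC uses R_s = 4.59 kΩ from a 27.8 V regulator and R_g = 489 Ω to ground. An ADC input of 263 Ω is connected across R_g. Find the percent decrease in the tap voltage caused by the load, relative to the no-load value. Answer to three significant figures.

62.7 %

The divider's output (Thévenin) resistance is R_s‖R_g = 441.9 Ω.
Fractional drop under load = R_th/(R_th + R_L) = 441.9 / (441.9 + 263) = 0.6269.
So the output falls by 62.7 %.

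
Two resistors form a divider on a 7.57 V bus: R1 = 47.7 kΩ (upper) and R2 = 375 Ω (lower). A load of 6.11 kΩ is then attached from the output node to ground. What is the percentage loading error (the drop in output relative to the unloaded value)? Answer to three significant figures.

5.74 %

The divider's output (Thévenin) resistance is R1‖R2 = 372.1 Ω.
Fractional drop under load = R_th/(R_th + R_L) = 372.1 / (372.1 + 6110) = 0.05740.
So the output falls by 5.74 %.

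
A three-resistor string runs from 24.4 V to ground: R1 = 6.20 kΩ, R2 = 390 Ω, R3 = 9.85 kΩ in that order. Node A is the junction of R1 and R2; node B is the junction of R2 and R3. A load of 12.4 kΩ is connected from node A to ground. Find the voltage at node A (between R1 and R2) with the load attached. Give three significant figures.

V ≈ 11.6 V

Below node A the series string R2+R3 = 10240 Ω sits in parallel with the 12400 Ω load: 5608 Ω.
V_A = 24.4 × 5608/(6200 + 5608) = 11.6 V.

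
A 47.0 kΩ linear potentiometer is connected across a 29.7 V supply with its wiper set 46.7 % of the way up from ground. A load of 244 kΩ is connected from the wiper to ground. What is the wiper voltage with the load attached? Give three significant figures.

The wiper splits the pot into (1−α)R = 25.05 kΩ above and αR = 21.95 kΩ below.
Lower section ‖ load = 20.14 kΩ.
V_wiper = 29.7 × 20.14/(25.05 + 20.14) = 13.2 V.

V ≈ 13.2 V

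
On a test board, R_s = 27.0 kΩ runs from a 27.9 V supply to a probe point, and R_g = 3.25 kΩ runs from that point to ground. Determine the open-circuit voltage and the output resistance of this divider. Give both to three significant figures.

V_th is the open-circuit tap voltage: 27.9 × 3.25/(27.0 + 3.25) = 3.00 V.
With the supply zeroed, R_s and R_g appear in parallel from the tap: R_th = R_s‖R_g = (27.0 × 3.25)/30.25 = 2.90 kΩ.

V_th = 3.00 V, R_th = 2.90 kΩ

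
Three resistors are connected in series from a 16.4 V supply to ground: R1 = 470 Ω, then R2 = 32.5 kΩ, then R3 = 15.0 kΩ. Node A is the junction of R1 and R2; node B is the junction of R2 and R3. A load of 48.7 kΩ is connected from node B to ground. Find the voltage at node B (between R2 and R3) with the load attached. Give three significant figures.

At node B, R3 is in parallel with the load: R3‖R_L = 11470 Ω.
Below node A the resistance is R2 + (R3‖R_L) = 43970 Ω, so V_A = 16.4 × 43970/44440 = 16.23 V.
Then V_B = V_A × (R3‖R_L)/(R2 + R3‖R_L) = 16.23 × 11470/43970 = 4.23 V.

V ≈ 4.23 V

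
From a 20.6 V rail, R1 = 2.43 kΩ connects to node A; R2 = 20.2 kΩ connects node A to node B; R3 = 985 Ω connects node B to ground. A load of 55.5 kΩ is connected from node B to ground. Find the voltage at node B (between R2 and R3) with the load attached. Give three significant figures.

V ≈ 0.845 V

At node B, R3 is in parallel with the load: R3‖R_L = 967.8 Ω.
Below node A the resistance is R2 + (R3‖R_L) = 21170 Ω, so V_A = 20.6 × 21170/23600 = 18.48 V.
Then V_B = V_A × (R3‖R_L)/(R2 + R3‖R_L) = 18.48 × 967.8/21170 = 0.845 V.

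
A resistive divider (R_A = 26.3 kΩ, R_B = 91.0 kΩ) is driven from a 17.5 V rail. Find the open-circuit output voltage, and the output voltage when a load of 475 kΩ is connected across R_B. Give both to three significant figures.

Unloaded: 13.6 V; loaded: 13.0 V

Open-circuit: V = 17.5 × 91.0/(26.3 + 91.0) = 13.6 V.
With the load, R_B becomes R_B‖R_L = 76.37 kΩ, so V = 17.5 × 76.37/102.7 = 13.0 V.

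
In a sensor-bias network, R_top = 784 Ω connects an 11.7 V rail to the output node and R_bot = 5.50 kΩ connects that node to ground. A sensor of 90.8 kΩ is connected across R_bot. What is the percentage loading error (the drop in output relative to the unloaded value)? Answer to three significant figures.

0.750 %

The divider's output (Thévenin) resistance is R_top‖R_bot = 686.2 Ω.
Fractional drop under load = R_th/(R_th + R_L) = 686.2 / (686.2 + 90800) = 0.007500.
So the output falls by 0.750 %.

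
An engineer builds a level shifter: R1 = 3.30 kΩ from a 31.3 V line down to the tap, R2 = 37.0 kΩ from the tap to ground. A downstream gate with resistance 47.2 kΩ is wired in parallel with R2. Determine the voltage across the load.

The load sits in parallel with R2: R2‖R_L = (37.0 × 47.2) / (37.0 + 47.2) = 20.74 kΩ.
V_out = 31.3 × 20.74 / (3.30 + 20.74) = 31.3 × 20.74/24.04 = 27.0 V.

V_out ≈ 27.0 V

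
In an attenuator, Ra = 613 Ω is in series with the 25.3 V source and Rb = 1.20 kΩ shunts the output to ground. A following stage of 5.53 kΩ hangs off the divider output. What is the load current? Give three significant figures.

Rb‖R_L = 986.0 Ω; V_out = 25.3 × 986.0/1599 = 15.60 V.
I_L = V_out / R_L = 15.60 / 5.53 kΩ = 2.82 mA.

I_L ≈ 2.82 mA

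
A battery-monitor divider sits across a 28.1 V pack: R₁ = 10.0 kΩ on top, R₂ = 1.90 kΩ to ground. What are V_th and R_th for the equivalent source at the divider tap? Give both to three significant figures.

V_th is the open-circuit tap voltage: 28.1 × 1.90/(10.0 + 1.90) = 4.49 V.
With the supply zeroed, R₁ and R₂ appear in parallel from the tap: R_th = R₁‖R₂ = (10.0 × 1.90)/11.90 = 1.60 kΩ.

V_th = 4.49 V, R_th = 1.60 kΩ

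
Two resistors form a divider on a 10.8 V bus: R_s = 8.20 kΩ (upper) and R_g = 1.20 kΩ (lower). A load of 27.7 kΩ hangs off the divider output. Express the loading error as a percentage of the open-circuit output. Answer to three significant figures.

The divider's output (Thévenin) resistance is R_s‖R_g = 1.047 kΩ.
Fractional drop under load = R_th/(R_th + R_L) = 1.047 / (1.047 + 27.7) = 0.03641.
So the output falls by 3.64 %.

3.64 %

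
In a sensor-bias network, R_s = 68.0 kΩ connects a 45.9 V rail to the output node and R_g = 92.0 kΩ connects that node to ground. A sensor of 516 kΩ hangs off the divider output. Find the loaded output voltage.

V_out ≈ 24.5 V

The load sits in parallel with R_g: R_g‖R_L = (92.0 × 516) / (92.0 + 516) = 78.08 kΩ.
V_out = 45.9 × 78.08 / (68.0 + 78.08) = 45.9 × 78.08/146.1 = 24.5 V.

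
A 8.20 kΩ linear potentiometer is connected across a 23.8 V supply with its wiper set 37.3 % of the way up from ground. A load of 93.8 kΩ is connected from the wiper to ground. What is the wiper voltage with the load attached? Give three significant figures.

V ≈ 8.70 V

The wiper splits the pot into (1−α)R = 5.141 kΩ above and αR = 3.059 kΩ below.
Lower section ‖ load = 2.962 kΩ.
V_wiper = 23.8 × 2.962/(5.141 + 2.962) = 8.70 V.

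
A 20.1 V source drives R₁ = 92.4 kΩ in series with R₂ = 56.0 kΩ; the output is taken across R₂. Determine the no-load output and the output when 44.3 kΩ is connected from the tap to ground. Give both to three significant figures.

Open-circuit: V = 20.1 × 56.0/(92.4 + 56.0) = 7.58 V.
With the load, R₂ becomes R₂‖R_L = 24.73 kΩ, so V = 20.1 × 24.73/117.1 = 4.24 V.

Unloaded: 7.58 V; loaded: 4.24 V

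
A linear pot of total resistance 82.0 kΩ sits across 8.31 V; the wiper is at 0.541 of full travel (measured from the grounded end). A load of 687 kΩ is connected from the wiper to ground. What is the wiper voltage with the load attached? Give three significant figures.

The wiper splits the pot into (1−α)R = 37.64 kΩ above and αR = 44.36 kΩ below.
Lower section ‖ load = 41.67 kΩ.
V_wiper = 8.31 × 41.67/(37.64 + 41.67) = 4.37 V.

V ≈ 4.37 V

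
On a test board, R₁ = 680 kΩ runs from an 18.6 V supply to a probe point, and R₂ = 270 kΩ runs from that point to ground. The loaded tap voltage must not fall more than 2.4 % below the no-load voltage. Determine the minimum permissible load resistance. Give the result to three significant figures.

R_L(min) ≈ 7.86 MΩ

Output resistance R_th = R₁‖R₂ = (680 × 270)/950.0 = 193.3 kΩ.
The fractional drop is R_th/(R_th + R_L); requiring this ≤ 0.0240 gives R_L ≥ R_th(1/0.0240 − 1) = 193.3 × 40.67 = 7.86 MΩ.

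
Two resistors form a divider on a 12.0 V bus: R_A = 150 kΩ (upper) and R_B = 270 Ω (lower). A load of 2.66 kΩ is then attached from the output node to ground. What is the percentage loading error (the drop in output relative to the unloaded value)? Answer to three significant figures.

9.20 %

The divider's output (Thévenin) resistance is R_A‖R_B = 269.5 Ω.
Fractional drop under load = R_th/(R_th + R_L) = 269.5 / (269.5 + 2660) = 0.09200.
So the output falls by 9.20 %.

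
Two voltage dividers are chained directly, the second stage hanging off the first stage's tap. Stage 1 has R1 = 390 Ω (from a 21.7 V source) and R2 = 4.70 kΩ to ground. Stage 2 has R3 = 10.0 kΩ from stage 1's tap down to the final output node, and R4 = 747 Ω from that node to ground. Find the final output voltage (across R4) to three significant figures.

Stage 2 presents R3+R4 = 10750 Ω as a load on stage 1's tap.
Stage 1's lower leg becomes R2‖(R3+R4) = 3270 Ω, so V_mid = 21.7 × 3270/3660 = 19.39 V.
Stage 2 is itself unloaded: V_out = V_mid × R4/(R3+R4) = 19.39 × 747/10750 = 1.35 V.

V_out ≈ 1.35 V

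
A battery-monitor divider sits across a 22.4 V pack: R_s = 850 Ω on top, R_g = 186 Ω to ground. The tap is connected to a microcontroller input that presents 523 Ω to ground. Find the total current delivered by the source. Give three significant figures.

R_g‖R_L = 137.2 Ω, so the source sees R_s + R_g‖R_L = 987.2 Ω.
I = 22.4 V / 987.2 Ω = 22.7 mA.

I ≈ 22.7 mA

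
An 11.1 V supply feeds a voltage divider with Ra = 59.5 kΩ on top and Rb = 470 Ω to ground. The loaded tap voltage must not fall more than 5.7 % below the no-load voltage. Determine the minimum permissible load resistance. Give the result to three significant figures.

R_L(min) ≈ 7.71 kΩ

Output resistance R_th = Ra‖Rb = (59500 × 470)/59970 = 466.3 Ω.
The fractional drop is R_th/(R_th + R_L); requiring this ≤ 0.0570 gives R_L ≥ R_th(1/0.0570 − 1) = 466.3 × 16.54 = 7.71 kΩ.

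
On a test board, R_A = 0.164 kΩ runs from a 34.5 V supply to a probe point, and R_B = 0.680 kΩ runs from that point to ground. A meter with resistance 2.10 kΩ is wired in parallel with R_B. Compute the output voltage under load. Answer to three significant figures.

V_out ≈ 26.2 V

The load sits in parallel with R_B: R_B‖R_L = (680 × 2100) / (680 + 2100) = 513.7 Ω.
V_out = 34.5 × 513.7 / (164 + 513.7) = 34.5 × 513.7/677.7 = 26.2 V.
(Unloaded it would have been 27.8 V.)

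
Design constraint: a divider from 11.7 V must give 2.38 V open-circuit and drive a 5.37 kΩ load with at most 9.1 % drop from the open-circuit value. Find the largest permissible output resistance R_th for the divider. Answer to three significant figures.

R_th ≤ 538 Ω

Loading drop = R_th/(R_th + R_L) ≤ 0.0910, so R_th ≤ R_L · ε/(1−ε) = 5.37 kΩ × 0.0910/0.9090 = 538 Ω.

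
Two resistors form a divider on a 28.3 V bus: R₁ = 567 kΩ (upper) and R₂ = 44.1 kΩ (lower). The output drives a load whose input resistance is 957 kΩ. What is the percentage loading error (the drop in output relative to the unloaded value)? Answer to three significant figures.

4.10 %

The divider's output (Thévenin) resistance is R₁‖R₂ = 40.92 kΩ.
Fractional drop under load = R_th/(R_th + R_L) = 40.92 / (40.92 + 957) = 0.04100.
So the output falls by 4.10 %.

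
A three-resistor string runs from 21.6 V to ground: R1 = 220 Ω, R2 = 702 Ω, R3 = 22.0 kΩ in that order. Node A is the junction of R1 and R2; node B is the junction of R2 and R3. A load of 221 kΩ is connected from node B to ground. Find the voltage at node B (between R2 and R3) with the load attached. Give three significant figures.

V ≈ 20.6 V

At node B, R3 is in parallel with the load: R3‖R_L = 20010 Ω.
Below node A the resistance is R2 + (R3‖R_L) = 20710 Ω, so V_A = 21.6 × 20710/20930 = 21.37 V.
Then V_B = V_A × (R3‖R_L)/(R2 + R3‖R_L) = 21.37 × 20010/20710 = 20.6 V.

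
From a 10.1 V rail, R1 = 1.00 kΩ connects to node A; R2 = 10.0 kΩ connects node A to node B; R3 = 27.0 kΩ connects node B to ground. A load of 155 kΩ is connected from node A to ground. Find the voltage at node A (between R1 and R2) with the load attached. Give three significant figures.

V ≈ 9.77 V

Below node A the series string R2+R3 = 37.00 kΩ sits in parallel with the 155 kΩ load: 29.87 kΩ.
V_A = 10.1 × 29.87/(1.00 + 29.87) = 9.77 V.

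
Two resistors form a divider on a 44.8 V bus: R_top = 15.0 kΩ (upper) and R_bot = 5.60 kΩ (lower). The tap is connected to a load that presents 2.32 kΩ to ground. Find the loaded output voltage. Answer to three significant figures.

V_out ≈ 4.42 V

The load sits in parallel with R_bot: R_bot‖R_L = (5.60 × 2.32) / (5.60 + 2.32) = 1.640 kΩ.
V_out = 44.8 × 1.640 / (15.0 + 1.640) = 44.8 × 1.640/16.64 = 4.42 V.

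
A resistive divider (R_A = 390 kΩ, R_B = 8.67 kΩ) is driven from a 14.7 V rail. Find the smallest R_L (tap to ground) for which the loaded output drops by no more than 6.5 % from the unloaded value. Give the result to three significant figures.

R_L(min) ≈ 122 kΩ

Output resistance R_th = R_A‖R_B = (390 × 8.67)/398.7 = 8.481 kΩ.
The fractional drop is R_th/(R_th + R_L); requiring this ≤ 0.0650 gives R_L ≥ R_th(1/0.0650 − 1) = 8.481 × 14.38 = 122 kΩ.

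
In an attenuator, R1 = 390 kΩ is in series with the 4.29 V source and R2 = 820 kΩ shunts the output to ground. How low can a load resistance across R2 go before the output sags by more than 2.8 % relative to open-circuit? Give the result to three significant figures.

R_L(min) ≈ 9.17 MΩ

Output resistance R_th = R1‖R2 = (390 × 820)/1210 = 264.3 kΩ.
The fractional drop is R_th/(R_th + R_L); requiring this ≤ 0.0280 gives R_L ≥ R_th(1/0.0280 − 1) = 264.3 × 34.71 = 9.17 MΩ.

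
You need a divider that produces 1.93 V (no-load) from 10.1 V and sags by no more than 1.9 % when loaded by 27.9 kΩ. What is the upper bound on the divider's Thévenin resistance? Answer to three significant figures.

R_th ≤ 540 Ω

Loading drop = R_th/(R_th + R_L) ≤ 0.0190, so R_th ≤ R_L · ε/(1−ε) = 27.9 kΩ × 0.0190/0.9810 = 540 Ω.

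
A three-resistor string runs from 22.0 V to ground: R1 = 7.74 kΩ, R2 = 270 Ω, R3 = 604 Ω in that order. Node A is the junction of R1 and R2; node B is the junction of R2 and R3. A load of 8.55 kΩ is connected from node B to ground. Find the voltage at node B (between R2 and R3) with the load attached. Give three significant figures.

At node B, R3 is in parallel with the load: R3‖R_L = 564.1 Ω.
Below node A the resistance is R2 + (R3‖R_L) = 834.1 Ω, so V_A = 22.0 × 834.1/8574 = 2.140 V.
Then V_B = V_A × (R3‖R_L)/(R2 + R3‖R_L) = 2.140 × 564.1/834.1 = 1.45 V.

V ≈ 1.45 V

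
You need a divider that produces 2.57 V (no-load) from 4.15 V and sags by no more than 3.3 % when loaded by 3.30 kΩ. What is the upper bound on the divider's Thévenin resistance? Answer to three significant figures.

R_th ≤ 113 Ω

Loading drop = R_th/(R_th + R_L) ≤ 0.0330, so R_th ≤ R_L · ε/(1−ε) = 3.30 kΩ × 0.0330/0.9670 = 113 Ω.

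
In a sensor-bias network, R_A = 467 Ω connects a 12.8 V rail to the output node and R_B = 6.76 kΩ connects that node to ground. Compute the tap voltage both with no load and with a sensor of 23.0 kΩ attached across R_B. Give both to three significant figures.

Unloaded: 12.0 V; loaded: 11.7 V

Open-circuit: V = 12.8 × 6760/(467 + 6760) = 12.0 V.
With the load, R_B becomes R_B‖R_L = 5224 Ω, so V = 12.8 × 5224/5691 = 11.7 V.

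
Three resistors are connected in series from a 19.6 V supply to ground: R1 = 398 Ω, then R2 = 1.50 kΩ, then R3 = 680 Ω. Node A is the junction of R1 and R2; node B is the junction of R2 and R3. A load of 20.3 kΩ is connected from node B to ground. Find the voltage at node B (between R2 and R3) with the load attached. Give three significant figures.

V ≈ 5.05 V

At node B, R3 is in parallel with the load: R3‖R_L = 658.0 Ω.
Below node A the resistance is R2 + (R3‖R_L) = 2158 Ω, so V_A = 19.6 × 2158/2556 = 16.55 V.
Then V_B = V_A × (R3‖R_L)/(R2 + R3‖R_L) = 16.55 × 658.0/2158 = 5.05 V.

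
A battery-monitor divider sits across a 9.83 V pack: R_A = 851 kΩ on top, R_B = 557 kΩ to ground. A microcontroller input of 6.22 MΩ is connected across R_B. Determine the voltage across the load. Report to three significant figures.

V_out ≈ 3.69 V

The load sits in parallel with R_B: R_B‖R_L = (557 × 6220) / (557 + 6220) = 511.2 kΩ.
V_out = 9.83 × 511.2 / (851 + 511.2) = 9.83 × 511.2/1362 = 3.69 V.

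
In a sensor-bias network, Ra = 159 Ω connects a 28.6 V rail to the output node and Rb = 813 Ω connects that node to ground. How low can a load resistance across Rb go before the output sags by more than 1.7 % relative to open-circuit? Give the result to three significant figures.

R_L(min) ≈ 7.69 kΩ

Output resistance R_th = Ra‖Rb = (159 × 813)/972.0 = 133.0 Ω.
The fractional drop is R_th/(R_th + R_L); requiring this ≤ 0.0170 gives R_L ≥ R_th(1/0.0170 − 1) = 133.0 × 57.82 = 7.69 kΩ.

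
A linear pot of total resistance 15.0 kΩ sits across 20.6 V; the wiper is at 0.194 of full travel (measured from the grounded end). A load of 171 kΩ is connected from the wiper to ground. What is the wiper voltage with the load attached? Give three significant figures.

V ≈ 3.94 V

The wiper splits the pot into (1−α)R = 12.09 kΩ above and αR = 2.910 kΩ below.
Lower section ‖ load = 2.861 kΩ.
V_wiper = 20.6 × 2.861/(12.09 + 2.861) = 3.94 V.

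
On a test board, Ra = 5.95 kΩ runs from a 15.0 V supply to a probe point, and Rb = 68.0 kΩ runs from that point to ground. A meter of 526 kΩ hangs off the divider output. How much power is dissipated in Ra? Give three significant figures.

P ≈ 0.306 mW

Total resistance from the source is Ra + (Rb‖R_L) = 66.17 kΩ, so I = 15.0/66.17 kΩ = 0.2267 mA.
P = I²·Ra = (0.2267 mA)² × 5.95 kΩ = 0.306 mW.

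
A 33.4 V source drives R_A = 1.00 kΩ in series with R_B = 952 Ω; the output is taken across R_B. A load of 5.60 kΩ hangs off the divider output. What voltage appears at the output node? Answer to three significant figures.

The load sits in parallel with R_B: R_B‖R_L = (952 × 5600) / (952 + 5600) = 813.7 Ω.
V_out = 33.4 × 813.7 / (1000 + 813.7) = 33.4 × 813.7/1814 = 15.0 V.

V_out ≈ 15.0 V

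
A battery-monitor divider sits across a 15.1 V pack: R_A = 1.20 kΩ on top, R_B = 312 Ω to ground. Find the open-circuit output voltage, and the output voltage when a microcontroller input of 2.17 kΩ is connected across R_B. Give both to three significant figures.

Open-circuit: V = 15.1 × 312/(1200 + 312) = 3.12 V.
With the load, R_B becomes R_B‖R_L = 272.8 Ω, so V = 15.1 × 272.8/1473 = 2.80 V.

Unloaded: 3.12 V; loaded: 2.80 V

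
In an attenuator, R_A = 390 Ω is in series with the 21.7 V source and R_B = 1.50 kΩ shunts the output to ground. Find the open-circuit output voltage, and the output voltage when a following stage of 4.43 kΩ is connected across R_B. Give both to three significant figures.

Open-circuit: V = 21.7 × 1500/(390 + 1500) = 17.2 V.
With the load, R_B becomes R_B‖R_L = 1121 Ω, so V = 21.7 × 1121/1511 = 16.1 V.

Unloaded: 17.2 V; loaded: 16.1 V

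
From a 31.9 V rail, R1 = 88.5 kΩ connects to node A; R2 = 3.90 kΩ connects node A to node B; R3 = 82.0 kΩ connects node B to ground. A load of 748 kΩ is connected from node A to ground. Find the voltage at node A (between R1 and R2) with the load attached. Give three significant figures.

Below node A the series string R2+R3 = 85.90 kΩ sits in parallel with the 748 kΩ load: 77.05 kΩ.
V_A = 31.9 × 77.05/(88.5 + 77.05) = 14.8 V.

V ≈ 14.8 V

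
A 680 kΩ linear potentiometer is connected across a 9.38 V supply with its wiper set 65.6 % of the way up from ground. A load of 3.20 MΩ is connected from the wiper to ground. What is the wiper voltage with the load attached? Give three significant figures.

V ≈ 5.87 V

The wiper splits the pot into (1−α)R = 233.9 kΩ above and αR = 446.1 kΩ below.
Lower section ‖ load = 391.5 kΩ.
V_wiper = 9.38 × 391.5/(233.9 + 391.5) = 5.87 V.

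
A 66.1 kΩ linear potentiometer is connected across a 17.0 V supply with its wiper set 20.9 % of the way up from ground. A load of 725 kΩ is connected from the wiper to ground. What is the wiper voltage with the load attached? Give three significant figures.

V ≈ 3.50 V

The wiper splits the pot into (1−α)R = 52.29 kΩ above and αR = 13.81 kΩ below.
Lower section ‖ load = 13.56 kΩ.
V_wiper = 17.0 × 13.56/(52.29 + 13.56) = 3.50 V.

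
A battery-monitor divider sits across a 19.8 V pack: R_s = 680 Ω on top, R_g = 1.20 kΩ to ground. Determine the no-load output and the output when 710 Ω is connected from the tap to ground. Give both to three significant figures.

Unloaded: 12.6 V; loaded: 7.84 V

Open-circuit: V = 19.8 × 1200/(680 + 1200) = 12.6 V.
With the load, R_g becomes R_g‖R_L = 446.1 Ω, so V = 19.8 × 446.1/1126 = 7.84 V.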